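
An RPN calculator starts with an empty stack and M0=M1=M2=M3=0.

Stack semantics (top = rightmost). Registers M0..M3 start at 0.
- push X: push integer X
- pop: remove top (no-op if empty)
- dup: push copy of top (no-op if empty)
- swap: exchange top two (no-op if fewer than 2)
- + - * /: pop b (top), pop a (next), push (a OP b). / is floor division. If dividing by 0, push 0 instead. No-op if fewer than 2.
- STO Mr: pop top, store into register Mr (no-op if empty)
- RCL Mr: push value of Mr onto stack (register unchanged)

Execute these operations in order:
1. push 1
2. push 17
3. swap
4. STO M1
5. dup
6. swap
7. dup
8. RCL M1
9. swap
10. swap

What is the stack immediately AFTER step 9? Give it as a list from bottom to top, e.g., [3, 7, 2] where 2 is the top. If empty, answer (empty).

After op 1 (push 1): stack=[1] mem=[0,0,0,0]
After op 2 (push 17): stack=[1,17] mem=[0,0,0,0]
After op 3 (swap): stack=[17,1] mem=[0,0,0,0]
After op 4 (STO M1): stack=[17] mem=[0,1,0,0]
After op 5 (dup): stack=[17,17] mem=[0,1,0,0]
After op 6 (swap): stack=[17,17] mem=[0,1,0,0]
After op 7 (dup): stack=[17,17,17] mem=[0,1,0,0]
After op 8 (RCL M1): stack=[17,17,17,1] mem=[0,1,0,0]
After op 9 (swap): stack=[17,17,1,17] mem=[0,1,0,0]

[17, 17, 1, 17]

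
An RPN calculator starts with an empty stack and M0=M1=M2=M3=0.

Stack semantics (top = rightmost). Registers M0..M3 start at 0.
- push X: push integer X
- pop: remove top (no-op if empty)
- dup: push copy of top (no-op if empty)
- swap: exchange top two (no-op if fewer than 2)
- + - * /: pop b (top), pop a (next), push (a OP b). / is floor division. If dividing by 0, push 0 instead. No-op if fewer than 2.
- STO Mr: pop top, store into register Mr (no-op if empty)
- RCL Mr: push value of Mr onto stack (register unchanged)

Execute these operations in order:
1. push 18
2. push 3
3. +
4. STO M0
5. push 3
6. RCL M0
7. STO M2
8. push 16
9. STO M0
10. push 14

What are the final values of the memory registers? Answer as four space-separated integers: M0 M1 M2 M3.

Answer: 16 0 21 0

Derivation:
After op 1 (push 18): stack=[18] mem=[0,0,0,0]
After op 2 (push 3): stack=[18,3] mem=[0,0,0,0]
After op 3 (+): stack=[21] mem=[0,0,0,0]
After op 4 (STO M0): stack=[empty] mem=[21,0,0,0]
After op 5 (push 3): stack=[3] mem=[21,0,0,0]
After op 6 (RCL M0): stack=[3,21] mem=[21,0,0,0]
After op 7 (STO M2): stack=[3] mem=[21,0,21,0]
After op 8 (push 16): stack=[3,16] mem=[21,0,21,0]
After op 9 (STO M0): stack=[3] mem=[16,0,21,0]
After op 10 (push 14): stack=[3,14] mem=[16,0,21,0]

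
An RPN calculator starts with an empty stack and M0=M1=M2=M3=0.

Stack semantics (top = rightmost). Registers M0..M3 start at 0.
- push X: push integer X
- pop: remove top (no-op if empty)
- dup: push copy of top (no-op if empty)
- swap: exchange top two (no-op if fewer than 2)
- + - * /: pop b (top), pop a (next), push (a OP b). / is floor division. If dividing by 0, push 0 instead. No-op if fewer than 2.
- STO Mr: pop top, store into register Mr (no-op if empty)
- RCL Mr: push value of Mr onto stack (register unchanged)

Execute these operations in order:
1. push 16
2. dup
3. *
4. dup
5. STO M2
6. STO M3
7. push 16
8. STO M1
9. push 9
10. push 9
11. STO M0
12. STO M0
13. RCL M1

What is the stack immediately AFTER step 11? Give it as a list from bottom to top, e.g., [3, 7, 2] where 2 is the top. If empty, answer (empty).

After op 1 (push 16): stack=[16] mem=[0,0,0,0]
After op 2 (dup): stack=[16,16] mem=[0,0,0,0]
After op 3 (*): stack=[256] mem=[0,0,0,0]
After op 4 (dup): stack=[256,256] mem=[0,0,0,0]
After op 5 (STO M2): stack=[256] mem=[0,0,256,0]
After op 6 (STO M3): stack=[empty] mem=[0,0,256,256]
After op 7 (push 16): stack=[16] mem=[0,0,256,256]
After op 8 (STO M1): stack=[empty] mem=[0,16,256,256]
After op 9 (push 9): stack=[9] mem=[0,16,256,256]
After op 10 (push 9): stack=[9,9] mem=[0,16,256,256]
After op 11 (STO M0): stack=[9] mem=[9,16,256,256]

[9]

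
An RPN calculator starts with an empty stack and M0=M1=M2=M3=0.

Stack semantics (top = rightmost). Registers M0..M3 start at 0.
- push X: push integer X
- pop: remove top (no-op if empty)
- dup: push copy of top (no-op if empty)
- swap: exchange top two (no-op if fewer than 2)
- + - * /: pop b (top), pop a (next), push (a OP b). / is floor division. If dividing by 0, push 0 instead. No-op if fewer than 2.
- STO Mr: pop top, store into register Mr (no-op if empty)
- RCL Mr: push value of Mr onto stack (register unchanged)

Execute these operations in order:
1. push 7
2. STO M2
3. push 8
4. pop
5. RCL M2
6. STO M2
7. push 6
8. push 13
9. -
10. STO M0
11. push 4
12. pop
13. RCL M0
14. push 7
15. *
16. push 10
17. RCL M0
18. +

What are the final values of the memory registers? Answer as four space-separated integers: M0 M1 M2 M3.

After op 1 (push 7): stack=[7] mem=[0,0,0,0]
After op 2 (STO M2): stack=[empty] mem=[0,0,7,0]
After op 3 (push 8): stack=[8] mem=[0,0,7,0]
After op 4 (pop): stack=[empty] mem=[0,0,7,0]
After op 5 (RCL M2): stack=[7] mem=[0,0,7,0]
After op 6 (STO M2): stack=[empty] mem=[0,0,7,0]
After op 7 (push 6): stack=[6] mem=[0,0,7,0]
After op 8 (push 13): stack=[6,13] mem=[0,0,7,0]
After op 9 (-): stack=[-7] mem=[0,0,7,0]
After op 10 (STO M0): stack=[empty] mem=[-7,0,7,0]
After op 11 (push 4): stack=[4] mem=[-7,0,7,0]
After op 12 (pop): stack=[empty] mem=[-7,0,7,0]
After op 13 (RCL M0): stack=[-7] mem=[-7,0,7,0]
After op 14 (push 7): stack=[-7,7] mem=[-7,0,7,0]
After op 15 (*): stack=[-49] mem=[-7,0,7,0]
After op 16 (push 10): stack=[-49,10] mem=[-7,0,7,0]
After op 17 (RCL M0): stack=[-49,10,-7] mem=[-7,0,7,0]
After op 18 (+): stack=[-49,3] mem=[-7,0,7,0]

Answer: -7 0 7 0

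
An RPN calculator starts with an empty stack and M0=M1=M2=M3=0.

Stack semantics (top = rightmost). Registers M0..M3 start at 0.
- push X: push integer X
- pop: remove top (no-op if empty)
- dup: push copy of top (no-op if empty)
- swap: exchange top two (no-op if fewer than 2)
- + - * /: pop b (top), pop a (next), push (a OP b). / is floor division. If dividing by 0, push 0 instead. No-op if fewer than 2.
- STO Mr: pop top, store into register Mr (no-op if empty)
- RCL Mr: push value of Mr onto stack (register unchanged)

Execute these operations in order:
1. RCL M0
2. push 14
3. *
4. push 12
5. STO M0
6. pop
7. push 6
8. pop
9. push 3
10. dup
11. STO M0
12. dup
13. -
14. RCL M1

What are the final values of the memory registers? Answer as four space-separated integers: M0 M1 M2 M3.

Answer: 3 0 0 0

Derivation:
After op 1 (RCL M0): stack=[0] mem=[0,0,0,0]
After op 2 (push 14): stack=[0,14] mem=[0,0,0,0]
After op 3 (*): stack=[0] mem=[0,0,0,0]
After op 4 (push 12): stack=[0,12] mem=[0,0,0,0]
After op 5 (STO M0): stack=[0] mem=[12,0,0,0]
After op 6 (pop): stack=[empty] mem=[12,0,0,0]
After op 7 (push 6): stack=[6] mem=[12,0,0,0]
After op 8 (pop): stack=[empty] mem=[12,0,0,0]
After op 9 (push 3): stack=[3] mem=[12,0,0,0]
After op 10 (dup): stack=[3,3] mem=[12,0,0,0]
After op 11 (STO M0): stack=[3] mem=[3,0,0,0]
After op 12 (dup): stack=[3,3] mem=[3,0,0,0]
After op 13 (-): stack=[0] mem=[3,0,0,0]
After op 14 (RCL M1): stack=[0,0] mem=[3,0,0,0]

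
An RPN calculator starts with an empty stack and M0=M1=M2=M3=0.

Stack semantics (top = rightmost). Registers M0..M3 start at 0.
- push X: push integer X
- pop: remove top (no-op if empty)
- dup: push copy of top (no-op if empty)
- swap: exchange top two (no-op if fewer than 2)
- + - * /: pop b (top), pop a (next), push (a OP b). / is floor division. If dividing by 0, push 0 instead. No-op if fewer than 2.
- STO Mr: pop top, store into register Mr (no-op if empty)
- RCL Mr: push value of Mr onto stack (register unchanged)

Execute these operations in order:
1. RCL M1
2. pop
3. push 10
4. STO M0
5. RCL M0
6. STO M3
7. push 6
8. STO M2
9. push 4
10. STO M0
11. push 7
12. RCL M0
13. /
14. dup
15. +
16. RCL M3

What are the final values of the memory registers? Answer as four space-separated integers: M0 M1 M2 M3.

After op 1 (RCL M1): stack=[0] mem=[0,0,0,0]
After op 2 (pop): stack=[empty] mem=[0,0,0,0]
After op 3 (push 10): stack=[10] mem=[0,0,0,0]
After op 4 (STO M0): stack=[empty] mem=[10,0,0,0]
After op 5 (RCL M0): stack=[10] mem=[10,0,0,0]
After op 6 (STO M3): stack=[empty] mem=[10,0,0,10]
After op 7 (push 6): stack=[6] mem=[10,0,0,10]
After op 8 (STO M2): stack=[empty] mem=[10,0,6,10]
After op 9 (push 4): stack=[4] mem=[10,0,6,10]
After op 10 (STO M0): stack=[empty] mem=[4,0,6,10]
After op 11 (push 7): stack=[7] mem=[4,0,6,10]
After op 12 (RCL M0): stack=[7,4] mem=[4,0,6,10]
After op 13 (/): stack=[1] mem=[4,0,6,10]
After op 14 (dup): stack=[1,1] mem=[4,0,6,10]
After op 15 (+): stack=[2] mem=[4,0,6,10]
After op 16 (RCL M3): stack=[2,10] mem=[4,0,6,10]

Answer: 4 0 6 10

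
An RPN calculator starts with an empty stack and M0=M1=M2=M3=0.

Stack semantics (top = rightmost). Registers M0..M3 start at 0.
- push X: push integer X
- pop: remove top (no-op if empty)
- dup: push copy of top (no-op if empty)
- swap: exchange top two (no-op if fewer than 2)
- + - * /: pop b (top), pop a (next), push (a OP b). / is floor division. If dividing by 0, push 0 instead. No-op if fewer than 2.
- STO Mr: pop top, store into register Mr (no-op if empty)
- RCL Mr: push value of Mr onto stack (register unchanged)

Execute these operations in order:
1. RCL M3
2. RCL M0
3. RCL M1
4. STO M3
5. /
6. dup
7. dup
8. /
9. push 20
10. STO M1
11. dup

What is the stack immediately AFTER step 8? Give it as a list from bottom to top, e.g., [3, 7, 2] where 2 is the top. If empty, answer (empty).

After op 1 (RCL M3): stack=[0] mem=[0,0,0,0]
After op 2 (RCL M0): stack=[0,0] mem=[0,0,0,0]
After op 3 (RCL M1): stack=[0,0,0] mem=[0,0,0,0]
After op 4 (STO M3): stack=[0,0] mem=[0,0,0,0]
After op 5 (/): stack=[0] mem=[0,0,0,0]
After op 6 (dup): stack=[0,0] mem=[0,0,0,0]
After op 7 (dup): stack=[0,0,0] mem=[0,0,0,0]
After op 8 (/): stack=[0,0] mem=[0,0,0,0]

[0, 0]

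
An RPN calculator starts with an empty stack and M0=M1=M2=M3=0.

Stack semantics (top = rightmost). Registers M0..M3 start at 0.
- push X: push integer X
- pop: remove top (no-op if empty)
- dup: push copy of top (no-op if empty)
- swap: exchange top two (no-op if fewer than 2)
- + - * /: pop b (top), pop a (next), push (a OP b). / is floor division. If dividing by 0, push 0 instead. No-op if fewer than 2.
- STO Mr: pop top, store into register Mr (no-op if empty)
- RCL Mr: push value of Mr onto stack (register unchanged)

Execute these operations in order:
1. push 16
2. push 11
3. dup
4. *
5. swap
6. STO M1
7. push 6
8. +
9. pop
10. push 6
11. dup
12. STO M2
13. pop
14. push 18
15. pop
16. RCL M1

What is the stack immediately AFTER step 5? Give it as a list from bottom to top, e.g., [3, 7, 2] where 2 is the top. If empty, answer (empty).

After op 1 (push 16): stack=[16] mem=[0,0,0,0]
After op 2 (push 11): stack=[16,11] mem=[0,0,0,0]
After op 3 (dup): stack=[16,11,11] mem=[0,0,0,0]
After op 4 (*): stack=[16,121] mem=[0,0,0,0]
After op 5 (swap): stack=[121,16] mem=[0,0,0,0]

[121, 16]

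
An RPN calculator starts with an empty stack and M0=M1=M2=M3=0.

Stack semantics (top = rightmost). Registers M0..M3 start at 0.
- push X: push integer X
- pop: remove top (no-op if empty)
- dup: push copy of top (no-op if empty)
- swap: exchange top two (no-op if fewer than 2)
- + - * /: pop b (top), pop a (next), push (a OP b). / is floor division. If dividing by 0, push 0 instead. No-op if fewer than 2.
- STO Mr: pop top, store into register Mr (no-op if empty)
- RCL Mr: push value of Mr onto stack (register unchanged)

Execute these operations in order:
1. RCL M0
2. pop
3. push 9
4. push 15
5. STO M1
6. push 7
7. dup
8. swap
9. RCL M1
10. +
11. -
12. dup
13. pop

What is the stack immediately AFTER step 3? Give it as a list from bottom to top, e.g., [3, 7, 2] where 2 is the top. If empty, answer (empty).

After op 1 (RCL M0): stack=[0] mem=[0,0,0,0]
After op 2 (pop): stack=[empty] mem=[0,0,0,0]
After op 3 (push 9): stack=[9] mem=[0,0,0,0]

[9]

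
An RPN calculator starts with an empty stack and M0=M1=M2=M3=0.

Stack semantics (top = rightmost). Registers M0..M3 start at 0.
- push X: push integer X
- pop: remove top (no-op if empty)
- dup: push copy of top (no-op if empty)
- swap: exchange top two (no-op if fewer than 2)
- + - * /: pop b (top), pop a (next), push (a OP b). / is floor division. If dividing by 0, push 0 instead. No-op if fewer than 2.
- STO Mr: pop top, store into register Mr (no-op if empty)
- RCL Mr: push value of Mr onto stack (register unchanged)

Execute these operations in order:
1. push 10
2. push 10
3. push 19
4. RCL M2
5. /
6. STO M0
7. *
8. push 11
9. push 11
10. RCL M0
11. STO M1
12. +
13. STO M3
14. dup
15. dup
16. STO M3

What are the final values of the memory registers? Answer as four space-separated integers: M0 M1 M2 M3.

Answer: 0 0 0 100

Derivation:
After op 1 (push 10): stack=[10] mem=[0,0,0,0]
After op 2 (push 10): stack=[10,10] mem=[0,0,0,0]
After op 3 (push 19): stack=[10,10,19] mem=[0,0,0,0]
After op 4 (RCL M2): stack=[10,10,19,0] mem=[0,0,0,0]
After op 5 (/): stack=[10,10,0] mem=[0,0,0,0]
After op 6 (STO M0): stack=[10,10] mem=[0,0,0,0]
After op 7 (*): stack=[100] mem=[0,0,0,0]
After op 8 (push 11): stack=[100,11] mem=[0,0,0,0]
After op 9 (push 11): stack=[100,11,11] mem=[0,0,0,0]
After op 10 (RCL M0): stack=[100,11,11,0] mem=[0,0,0,0]
After op 11 (STO M1): stack=[100,11,11] mem=[0,0,0,0]
After op 12 (+): stack=[100,22] mem=[0,0,0,0]
After op 13 (STO M3): stack=[100] mem=[0,0,0,22]
After op 14 (dup): stack=[100,100] mem=[0,0,0,22]
After op 15 (dup): stack=[100,100,100] mem=[0,0,0,22]
After op 16 (STO M3): stack=[100,100] mem=[0,0,0,100]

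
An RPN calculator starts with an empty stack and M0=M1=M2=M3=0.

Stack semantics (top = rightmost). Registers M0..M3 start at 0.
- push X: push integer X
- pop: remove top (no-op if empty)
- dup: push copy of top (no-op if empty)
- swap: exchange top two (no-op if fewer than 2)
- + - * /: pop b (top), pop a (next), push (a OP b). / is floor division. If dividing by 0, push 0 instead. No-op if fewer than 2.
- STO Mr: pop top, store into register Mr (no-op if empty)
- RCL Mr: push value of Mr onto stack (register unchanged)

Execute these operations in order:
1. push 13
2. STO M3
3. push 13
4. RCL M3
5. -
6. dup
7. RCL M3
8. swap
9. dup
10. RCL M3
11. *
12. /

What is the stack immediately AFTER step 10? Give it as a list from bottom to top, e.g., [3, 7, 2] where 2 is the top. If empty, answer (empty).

After op 1 (push 13): stack=[13] mem=[0,0,0,0]
After op 2 (STO M3): stack=[empty] mem=[0,0,0,13]
After op 3 (push 13): stack=[13] mem=[0,0,0,13]
After op 4 (RCL M3): stack=[13,13] mem=[0,0,0,13]
After op 5 (-): stack=[0] mem=[0,0,0,13]
After op 6 (dup): stack=[0,0] mem=[0,0,0,13]
After op 7 (RCL M3): stack=[0,0,13] mem=[0,0,0,13]
After op 8 (swap): stack=[0,13,0] mem=[0,0,0,13]
After op 9 (dup): stack=[0,13,0,0] mem=[0,0,0,13]
After op 10 (RCL M3): stack=[0,13,0,0,13] mem=[0,0,0,13]

[0, 13, 0, 0, 13]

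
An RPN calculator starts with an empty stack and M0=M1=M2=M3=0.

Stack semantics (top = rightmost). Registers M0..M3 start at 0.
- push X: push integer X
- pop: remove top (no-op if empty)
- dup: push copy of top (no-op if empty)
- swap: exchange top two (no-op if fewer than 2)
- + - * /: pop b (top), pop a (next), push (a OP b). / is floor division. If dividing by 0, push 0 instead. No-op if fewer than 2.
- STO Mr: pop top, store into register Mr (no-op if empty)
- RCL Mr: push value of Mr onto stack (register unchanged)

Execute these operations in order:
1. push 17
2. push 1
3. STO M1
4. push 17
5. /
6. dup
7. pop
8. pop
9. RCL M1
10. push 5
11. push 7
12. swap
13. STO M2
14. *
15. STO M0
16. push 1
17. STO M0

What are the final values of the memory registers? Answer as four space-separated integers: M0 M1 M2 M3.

After op 1 (push 17): stack=[17] mem=[0,0,0,0]
After op 2 (push 1): stack=[17,1] mem=[0,0,0,0]
After op 3 (STO M1): stack=[17] mem=[0,1,0,0]
After op 4 (push 17): stack=[17,17] mem=[0,1,0,0]
After op 5 (/): stack=[1] mem=[0,1,0,0]
After op 6 (dup): stack=[1,1] mem=[0,1,0,0]
After op 7 (pop): stack=[1] mem=[0,1,0,0]
After op 8 (pop): stack=[empty] mem=[0,1,0,0]
After op 9 (RCL M1): stack=[1] mem=[0,1,0,0]
After op 10 (push 5): stack=[1,5] mem=[0,1,0,0]
After op 11 (push 7): stack=[1,5,7] mem=[0,1,0,0]
After op 12 (swap): stack=[1,7,5] mem=[0,1,0,0]
After op 13 (STO M2): stack=[1,7] mem=[0,1,5,0]
After op 14 (*): stack=[7] mem=[0,1,5,0]
After op 15 (STO M0): stack=[empty] mem=[7,1,5,0]
After op 16 (push 1): stack=[1] mem=[7,1,5,0]
After op 17 (STO M0): stack=[empty] mem=[1,1,5,0]

Answer: 1 1 5 0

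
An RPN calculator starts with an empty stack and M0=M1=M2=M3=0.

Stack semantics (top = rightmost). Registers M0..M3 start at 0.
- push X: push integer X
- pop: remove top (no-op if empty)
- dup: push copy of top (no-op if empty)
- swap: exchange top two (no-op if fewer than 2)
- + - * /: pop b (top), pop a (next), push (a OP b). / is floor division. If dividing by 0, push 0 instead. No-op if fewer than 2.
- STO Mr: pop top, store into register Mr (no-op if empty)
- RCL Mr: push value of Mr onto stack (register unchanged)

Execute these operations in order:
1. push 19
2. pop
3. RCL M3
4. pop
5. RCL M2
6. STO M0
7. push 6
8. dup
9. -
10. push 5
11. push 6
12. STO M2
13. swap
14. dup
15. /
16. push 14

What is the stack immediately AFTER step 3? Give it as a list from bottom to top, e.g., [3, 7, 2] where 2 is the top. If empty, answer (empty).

After op 1 (push 19): stack=[19] mem=[0,0,0,0]
After op 2 (pop): stack=[empty] mem=[0,0,0,0]
After op 3 (RCL M3): stack=[0] mem=[0,0,0,0]

[0]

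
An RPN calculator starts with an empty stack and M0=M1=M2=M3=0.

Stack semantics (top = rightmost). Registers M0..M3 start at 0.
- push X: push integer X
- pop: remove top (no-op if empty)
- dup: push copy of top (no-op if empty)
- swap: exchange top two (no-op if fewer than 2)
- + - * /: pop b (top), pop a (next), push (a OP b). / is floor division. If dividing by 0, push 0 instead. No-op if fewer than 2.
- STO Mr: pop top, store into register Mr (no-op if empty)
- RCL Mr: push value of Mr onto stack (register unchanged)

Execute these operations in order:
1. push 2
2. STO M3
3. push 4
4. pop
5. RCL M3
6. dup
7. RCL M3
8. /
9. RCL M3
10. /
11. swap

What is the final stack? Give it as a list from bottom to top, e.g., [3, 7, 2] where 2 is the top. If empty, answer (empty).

After op 1 (push 2): stack=[2] mem=[0,0,0,0]
After op 2 (STO M3): stack=[empty] mem=[0,0,0,2]
After op 3 (push 4): stack=[4] mem=[0,0,0,2]
After op 4 (pop): stack=[empty] mem=[0,0,0,2]
After op 5 (RCL M3): stack=[2] mem=[0,0,0,2]
After op 6 (dup): stack=[2,2] mem=[0,0,0,2]
After op 7 (RCL M3): stack=[2,2,2] mem=[0,0,0,2]
After op 8 (/): stack=[2,1] mem=[0,0,0,2]
After op 9 (RCL M3): stack=[2,1,2] mem=[0,0,0,2]
After op 10 (/): stack=[2,0] mem=[0,0,0,2]
After op 11 (swap): stack=[0,2] mem=[0,0,0,2]

Answer: [0, 2]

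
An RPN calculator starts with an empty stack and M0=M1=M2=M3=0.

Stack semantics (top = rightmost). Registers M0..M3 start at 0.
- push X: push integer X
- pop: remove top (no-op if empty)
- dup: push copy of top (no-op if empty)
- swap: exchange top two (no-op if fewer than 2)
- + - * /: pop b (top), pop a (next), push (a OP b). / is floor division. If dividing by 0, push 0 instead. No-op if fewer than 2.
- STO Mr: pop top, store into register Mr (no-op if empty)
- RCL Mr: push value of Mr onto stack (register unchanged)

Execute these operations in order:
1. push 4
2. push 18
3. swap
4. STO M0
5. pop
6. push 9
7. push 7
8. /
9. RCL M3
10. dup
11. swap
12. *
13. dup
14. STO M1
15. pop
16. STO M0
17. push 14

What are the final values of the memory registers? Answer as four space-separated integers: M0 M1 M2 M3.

After op 1 (push 4): stack=[4] mem=[0,0,0,0]
After op 2 (push 18): stack=[4,18] mem=[0,0,0,0]
After op 3 (swap): stack=[18,4] mem=[0,0,0,0]
After op 4 (STO M0): stack=[18] mem=[4,0,0,0]
After op 5 (pop): stack=[empty] mem=[4,0,0,0]
After op 6 (push 9): stack=[9] mem=[4,0,0,0]
After op 7 (push 7): stack=[9,7] mem=[4,0,0,0]
After op 8 (/): stack=[1] mem=[4,0,0,0]
After op 9 (RCL M3): stack=[1,0] mem=[4,0,0,0]
After op 10 (dup): stack=[1,0,0] mem=[4,0,0,0]
After op 11 (swap): stack=[1,0,0] mem=[4,0,0,0]
After op 12 (*): stack=[1,0] mem=[4,0,0,0]
After op 13 (dup): stack=[1,0,0] mem=[4,0,0,0]
After op 14 (STO M1): stack=[1,0] mem=[4,0,0,0]
After op 15 (pop): stack=[1] mem=[4,0,0,0]
After op 16 (STO M0): stack=[empty] mem=[1,0,0,0]
After op 17 (push 14): stack=[14] mem=[1,0,0,0]

Answer: 1 0 0 0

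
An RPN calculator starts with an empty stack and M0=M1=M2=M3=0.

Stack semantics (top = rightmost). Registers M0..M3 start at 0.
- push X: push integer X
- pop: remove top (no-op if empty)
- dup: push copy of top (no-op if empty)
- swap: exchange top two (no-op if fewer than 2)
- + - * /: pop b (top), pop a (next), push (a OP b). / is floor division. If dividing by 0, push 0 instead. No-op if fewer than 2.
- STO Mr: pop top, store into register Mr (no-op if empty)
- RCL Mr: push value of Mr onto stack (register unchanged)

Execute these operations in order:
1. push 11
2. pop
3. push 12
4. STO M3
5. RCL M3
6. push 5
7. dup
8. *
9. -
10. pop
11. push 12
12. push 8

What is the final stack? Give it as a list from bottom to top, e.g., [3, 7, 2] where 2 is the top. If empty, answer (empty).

Answer: [12, 8]

Derivation:
After op 1 (push 11): stack=[11] mem=[0,0,0,0]
After op 2 (pop): stack=[empty] mem=[0,0,0,0]
After op 3 (push 12): stack=[12] mem=[0,0,0,0]
After op 4 (STO M3): stack=[empty] mem=[0,0,0,12]
After op 5 (RCL M3): stack=[12] mem=[0,0,0,12]
After op 6 (push 5): stack=[12,5] mem=[0,0,0,12]
After op 7 (dup): stack=[12,5,5] mem=[0,0,0,12]
After op 8 (*): stack=[12,25] mem=[0,0,0,12]
After op 9 (-): stack=[-13] mem=[0,0,0,12]
After op 10 (pop): stack=[empty] mem=[0,0,0,12]
After op 11 (push 12): stack=[12] mem=[0,0,0,12]
After op 12 (push 8): stack=[12,8] mem=[0,0,0,12]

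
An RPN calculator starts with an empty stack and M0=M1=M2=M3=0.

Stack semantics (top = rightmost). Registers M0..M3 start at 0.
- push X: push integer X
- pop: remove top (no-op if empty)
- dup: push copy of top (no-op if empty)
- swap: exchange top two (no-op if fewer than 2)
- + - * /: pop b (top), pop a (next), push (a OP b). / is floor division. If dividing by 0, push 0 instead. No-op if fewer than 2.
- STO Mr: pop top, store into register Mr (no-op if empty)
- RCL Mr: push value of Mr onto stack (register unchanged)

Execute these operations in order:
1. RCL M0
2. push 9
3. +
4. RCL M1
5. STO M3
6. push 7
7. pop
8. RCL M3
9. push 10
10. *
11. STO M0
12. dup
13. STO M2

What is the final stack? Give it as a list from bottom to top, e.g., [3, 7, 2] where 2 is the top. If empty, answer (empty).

After op 1 (RCL M0): stack=[0] mem=[0,0,0,0]
After op 2 (push 9): stack=[0,9] mem=[0,0,0,0]
After op 3 (+): stack=[9] mem=[0,0,0,0]
After op 4 (RCL M1): stack=[9,0] mem=[0,0,0,0]
After op 5 (STO M3): stack=[9] mem=[0,0,0,0]
After op 6 (push 7): stack=[9,7] mem=[0,0,0,0]
After op 7 (pop): stack=[9] mem=[0,0,0,0]
After op 8 (RCL M3): stack=[9,0] mem=[0,0,0,0]
After op 9 (push 10): stack=[9,0,10] mem=[0,0,0,0]
After op 10 (*): stack=[9,0] mem=[0,0,0,0]
After op 11 (STO M0): stack=[9] mem=[0,0,0,0]
After op 12 (dup): stack=[9,9] mem=[0,0,0,0]
After op 13 (STO M2): stack=[9] mem=[0,0,9,0]

Answer: [9]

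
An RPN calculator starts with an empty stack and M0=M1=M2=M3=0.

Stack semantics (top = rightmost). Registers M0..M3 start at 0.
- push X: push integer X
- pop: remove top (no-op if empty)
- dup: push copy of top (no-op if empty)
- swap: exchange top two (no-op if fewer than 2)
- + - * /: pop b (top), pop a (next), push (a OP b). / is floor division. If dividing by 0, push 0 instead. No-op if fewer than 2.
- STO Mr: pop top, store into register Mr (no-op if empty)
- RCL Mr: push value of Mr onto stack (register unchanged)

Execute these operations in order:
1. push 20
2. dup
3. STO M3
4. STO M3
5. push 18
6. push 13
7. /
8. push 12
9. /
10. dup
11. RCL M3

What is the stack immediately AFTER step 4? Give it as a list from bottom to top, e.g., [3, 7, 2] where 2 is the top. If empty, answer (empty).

After op 1 (push 20): stack=[20] mem=[0,0,0,0]
After op 2 (dup): stack=[20,20] mem=[0,0,0,0]
After op 3 (STO M3): stack=[20] mem=[0,0,0,20]
After op 4 (STO M3): stack=[empty] mem=[0,0,0,20]

(empty)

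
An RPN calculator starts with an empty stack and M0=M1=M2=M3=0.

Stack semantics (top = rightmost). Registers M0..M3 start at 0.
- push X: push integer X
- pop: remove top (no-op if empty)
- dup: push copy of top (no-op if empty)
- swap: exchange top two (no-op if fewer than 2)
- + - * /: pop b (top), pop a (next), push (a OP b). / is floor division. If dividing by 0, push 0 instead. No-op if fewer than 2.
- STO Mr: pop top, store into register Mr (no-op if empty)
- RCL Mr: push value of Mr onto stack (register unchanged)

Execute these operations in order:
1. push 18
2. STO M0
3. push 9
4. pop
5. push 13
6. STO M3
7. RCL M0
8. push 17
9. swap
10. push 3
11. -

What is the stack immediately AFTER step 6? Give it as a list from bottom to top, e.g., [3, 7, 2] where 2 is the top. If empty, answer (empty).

After op 1 (push 18): stack=[18] mem=[0,0,0,0]
After op 2 (STO M0): stack=[empty] mem=[18,0,0,0]
After op 3 (push 9): stack=[9] mem=[18,0,0,0]
After op 4 (pop): stack=[empty] mem=[18,0,0,0]
After op 5 (push 13): stack=[13] mem=[18,0,0,0]
After op 6 (STO M3): stack=[empty] mem=[18,0,0,13]

(empty)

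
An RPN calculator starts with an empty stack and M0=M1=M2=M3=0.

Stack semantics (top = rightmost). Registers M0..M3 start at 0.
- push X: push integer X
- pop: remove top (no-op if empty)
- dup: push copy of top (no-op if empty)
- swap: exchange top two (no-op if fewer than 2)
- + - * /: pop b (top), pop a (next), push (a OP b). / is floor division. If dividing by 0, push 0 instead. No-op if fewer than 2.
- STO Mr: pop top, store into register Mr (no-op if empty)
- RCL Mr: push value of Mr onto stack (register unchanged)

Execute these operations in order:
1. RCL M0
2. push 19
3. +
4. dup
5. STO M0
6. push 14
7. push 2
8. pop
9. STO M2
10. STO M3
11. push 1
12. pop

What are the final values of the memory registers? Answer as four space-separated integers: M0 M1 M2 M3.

After op 1 (RCL M0): stack=[0] mem=[0,0,0,0]
After op 2 (push 19): stack=[0,19] mem=[0,0,0,0]
After op 3 (+): stack=[19] mem=[0,0,0,0]
After op 4 (dup): stack=[19,19] mem=[0,0,0,0]
After op 5 (STO M0): stack=[19] mem=[19,0,0,0]
After op 6 (push 14): stack=[19,14] mem=[19,0,0,0]
After op 7 (push 2): stack=[19,14,2] mem=[19,0,0,0]
After op 8 (pop): stack=[19,14] mem=[19,0,0,0]
After op 9 (STO M2): stack=[19] mem=[19,0,14,0]
After op 10 (STO M3): stack=[empty] mem=[19,0,14,19]
After op 11 (push 1): stack=[1] mem=[19,0,14,19]
After op 12 (pop): stack=[empty] mem=[19,0,14,19]

Answer: 19 0 14 19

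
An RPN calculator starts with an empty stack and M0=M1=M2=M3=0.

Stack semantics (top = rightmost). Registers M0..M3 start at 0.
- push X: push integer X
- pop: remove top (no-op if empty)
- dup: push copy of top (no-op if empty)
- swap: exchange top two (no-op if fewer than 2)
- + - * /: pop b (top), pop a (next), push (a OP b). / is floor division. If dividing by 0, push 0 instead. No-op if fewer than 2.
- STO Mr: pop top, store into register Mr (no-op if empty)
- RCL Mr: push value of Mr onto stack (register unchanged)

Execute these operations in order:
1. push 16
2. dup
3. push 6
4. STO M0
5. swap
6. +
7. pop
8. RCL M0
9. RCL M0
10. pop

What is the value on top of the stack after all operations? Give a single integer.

After op 1 (push 16): stack=[16] mem=[0,0,0,0]
After op 2 (dup): stack=[16,16] mem=[0,0,0,0]
After op 3 (push 6): stack=[16,16,6] mem=[0,0,0,0]
After op 4 (STO M0): stack=[16,16] mem=[6,0,0,0]
After op 5 (swap): stack=[16,16] mem=[6,0,0,0]
After op 6 (+): stack=[32] mem=[6,0,0,0]
After op 7 (pop): stack=[empty] mem=[6,0,0,0]
After op 8 (RCL M0): stack=[6] mem=[6,0,0,0]
After op 9 (RCL M0): stack=[6,6] mem=[6,0,0,0]
After op 10 (pop): stack=[6] mem=[6,0,0,0]

Answer: 6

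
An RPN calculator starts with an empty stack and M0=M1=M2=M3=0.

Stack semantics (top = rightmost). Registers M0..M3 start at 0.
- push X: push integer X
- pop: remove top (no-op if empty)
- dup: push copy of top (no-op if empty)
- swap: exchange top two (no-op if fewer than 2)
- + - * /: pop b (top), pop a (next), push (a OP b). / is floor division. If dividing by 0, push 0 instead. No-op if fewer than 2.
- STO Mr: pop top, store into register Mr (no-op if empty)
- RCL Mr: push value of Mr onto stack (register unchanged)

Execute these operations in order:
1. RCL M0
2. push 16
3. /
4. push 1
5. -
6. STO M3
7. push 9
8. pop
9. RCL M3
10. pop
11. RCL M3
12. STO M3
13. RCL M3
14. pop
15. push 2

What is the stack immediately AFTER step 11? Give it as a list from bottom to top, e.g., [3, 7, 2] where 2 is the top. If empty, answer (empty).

After op 1 (RCL M0): stack=[0] mem=[0,0,0,0]
After op 2 (push 16): stack=[0,16] mem=[0,0,0,0]
After op 3 (/): stack=[0] mem=[0,0,0,0]
After op 4 (push 1): stack=[0,1] mem=[0,0,0,0]
After op 5 (-): stack=[-1] mem=[0,0,0,0]
After op 6 (STO M3): stack=[empty] mem=[0,0,0,-1]
After op 7 (push 9): stack=[9] mem=[0,0,0,-1]
After op 8 (pop): stack=[empty] mem=[0,0,0,-1]
After op 9 (RCL M3): stack=[-1] mem=[0,0,0,-1]
After op 10 (pop): stack=[empty] mem=[0,0,0,-1]
After op 11 (RCL M3): stack=[-1] mem=[0,0,0,-1]

[-1]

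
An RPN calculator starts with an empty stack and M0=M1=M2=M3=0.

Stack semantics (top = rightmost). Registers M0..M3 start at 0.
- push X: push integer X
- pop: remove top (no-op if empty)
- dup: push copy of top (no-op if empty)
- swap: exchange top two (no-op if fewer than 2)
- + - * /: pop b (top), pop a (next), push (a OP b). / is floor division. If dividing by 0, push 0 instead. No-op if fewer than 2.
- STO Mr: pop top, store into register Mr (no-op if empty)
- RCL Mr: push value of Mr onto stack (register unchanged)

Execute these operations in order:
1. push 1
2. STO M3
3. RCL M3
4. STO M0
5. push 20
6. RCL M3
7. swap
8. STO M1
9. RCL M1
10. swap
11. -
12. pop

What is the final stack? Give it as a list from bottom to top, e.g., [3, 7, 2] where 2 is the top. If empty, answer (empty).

After op 1 (push 1): stack=[1] mem=[0,0,0,0]
After op 2 (STO M3): stack=[empty] mem=[0,0,0,1]
After op 3 (RCL M3): stack=[1] mem=[0,0,0,1]
After op 4 (STO M0): stack=[empty] mem=[1,0,0,1]
After op 5 (push 20): stack=[20] mem=[1,0,0,1]
After op 6 (RCL M3): stack=[20,1] mem=[1,0,0,1]
After op 7 (swap): stack=[1,20] mem=[1,0,0,1]
After op 8 (STO M1): stack=[1] mem=[1,20,0,1]
After op 9 (RCL M1): stack=[1,20] mem=[1,20,0,1]
After op 10 (swap): stack=[20,1] mem=[1,20,0,1]
After op 11 (-): stack=[19] mem=[1,20,0,1]
After op 12 (pop): stack=[empty] mem=[1,20,0,1]

Answer: (empty)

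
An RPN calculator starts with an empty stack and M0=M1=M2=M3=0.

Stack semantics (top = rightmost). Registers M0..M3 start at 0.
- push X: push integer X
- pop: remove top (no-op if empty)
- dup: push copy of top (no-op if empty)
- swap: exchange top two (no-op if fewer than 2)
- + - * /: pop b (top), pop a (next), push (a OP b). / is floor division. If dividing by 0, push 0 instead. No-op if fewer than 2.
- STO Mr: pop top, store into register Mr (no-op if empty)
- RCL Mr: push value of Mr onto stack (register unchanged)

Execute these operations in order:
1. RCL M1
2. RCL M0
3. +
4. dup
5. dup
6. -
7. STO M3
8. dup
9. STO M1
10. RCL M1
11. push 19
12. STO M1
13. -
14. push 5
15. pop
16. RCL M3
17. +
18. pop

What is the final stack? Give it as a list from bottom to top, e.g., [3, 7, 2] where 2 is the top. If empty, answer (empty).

Answer: (empty)

Derivation:
After op 1 (RCL M1): stack=[0] mem=[0,0,0,0]
After op 2 (RCL M0): stack=[0,0] mem=[0,0,0,0]
After op 3 (+): stack=[0] mem=[0,0,0,0]
After op 4 (dup): stack=[0,0] mem=[0,0,0,0]
After op 5 (dup): stack=[0,0,0] mem=[0,0,0,0]
After op 6 (-): stack=[0,0] mem=[0,0,0,0]
After op 7 (STO M3): stack=[0] mem=[0,0,0,0]
After op 8 (dup): stack=[0,0] mem=[0,0,0,0]
After op 9 (STO M1): stack=[0] mem=[0,0,0,0]
After op 10 (RCL M1): stack=[0,0] mem=[0,0,0,0]
After op 11 (push 19): stack=[0,0,19] mem=[0,0,0,0]
After op 12 (STO M1): stack=[0,0] mem=[0,19,0,0]
After op 13 (-): stack=[0] mem=[0,19,0,0]
After op 14 (push 5): stack=[0,5] mem=[0,19,0,0]
After op 15 (pop): stack=[0] mem=[0,19,0,0]
After op 16 (RCL M3): stack=[0,0] mem=[0,19,0,0]
After op 17 (+): stack=[0] mem=[0,19,0,0]
After op 18 (pop): stack=[empty] mem=[0,19,0,0]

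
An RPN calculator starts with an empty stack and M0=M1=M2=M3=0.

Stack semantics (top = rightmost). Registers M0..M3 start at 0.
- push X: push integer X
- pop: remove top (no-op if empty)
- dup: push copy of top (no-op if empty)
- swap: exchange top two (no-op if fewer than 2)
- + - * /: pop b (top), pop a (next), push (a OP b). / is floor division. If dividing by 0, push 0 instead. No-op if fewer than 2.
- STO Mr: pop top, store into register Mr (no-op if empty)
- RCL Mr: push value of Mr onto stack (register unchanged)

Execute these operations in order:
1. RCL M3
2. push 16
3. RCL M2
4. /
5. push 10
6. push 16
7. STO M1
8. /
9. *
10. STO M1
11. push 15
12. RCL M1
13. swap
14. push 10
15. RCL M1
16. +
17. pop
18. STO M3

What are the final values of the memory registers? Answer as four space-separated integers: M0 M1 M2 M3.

Answer: 0 0 0 15

Derivation:
After op 1 (RCL M3): stack=[0] mem=[0,0,0,0]
After op 2 (push 16): stack=[0,16] mem=[0,0,0,0]
After op 3 (RCL M2): stack=[0,16,0] mem=[0,0,0,0]
After op 4 (/): stack=[0,0] mem=[0,0,0,0]
After op 5 (push 10): stack=[0,0,10] mem=[0,0,0,0]
After op 6 (push 16): stack=[0,0,10,16] mem=[0,0,0,0]
After op 7 (STO M1): stack=[0,0,10] mem=[0,16,0,0]
After op 8 (/): stack=[0,0] mem=[0,16,0,0]
After op 9 (*): stack=[0] mem=[0,16,0,0]
After op 10 (STO M1): stack=[empty] mem=[0,0,0,0]
After op 11 (push 15): stack=[15] mem=[0,0,0,0]
After op 12 (RCL M1): stack=[15,0] mem=[0,0,0,0]
After op 13 (swap): stack=[0,15] mem=[0,0,0,0]
After op 14 (push 10): stack=[0,15,10] mem=[0,0,0,0]
After op 15 (RCL M1): stack=[0,15,10,0] mem=[0,0,0,0]
After op 16 (+): stack=[0,15,10] mem=[0,0,0,0]
After op 17 (pop): stack=[0,15] mem=[0,0,0,0]
After op 18 (STO M3): stack=[0] mem=[0,0,0,15]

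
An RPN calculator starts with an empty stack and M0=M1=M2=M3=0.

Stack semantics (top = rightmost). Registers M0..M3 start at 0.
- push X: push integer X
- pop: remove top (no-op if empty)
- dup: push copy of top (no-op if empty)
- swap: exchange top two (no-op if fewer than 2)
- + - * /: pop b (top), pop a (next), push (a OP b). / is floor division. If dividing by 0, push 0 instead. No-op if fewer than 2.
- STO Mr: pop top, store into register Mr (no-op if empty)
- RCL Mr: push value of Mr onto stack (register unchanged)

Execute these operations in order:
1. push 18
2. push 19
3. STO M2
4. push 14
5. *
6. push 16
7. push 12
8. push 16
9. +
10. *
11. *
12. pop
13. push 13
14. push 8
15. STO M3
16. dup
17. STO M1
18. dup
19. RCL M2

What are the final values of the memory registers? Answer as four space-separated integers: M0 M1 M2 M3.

After op 1 (push 18): stack=[18] mem=[0,0,0,0]
After op 2 (push 19): stack=[18,19] mem=[0,0,0,0]
After op 3 (STO M2): stack=[18] mem=[0,0,19,0]
After op 4 (push 14): stack=[18,14] mem=[0,0,19,0]
After op 5 (*): stack=[252] mem=[0,0,19,0]
After op 6 (push 16): stack=[252,16] mem=[0,0,19,0]
After op 7 (push 12): stack=[252,16,12] mem=[0,0,19,0]
After op 8 (push 16): stack=[252,16,12,16] mem=[0,0,19,0]
After op 9 (+): stack=[252,16,28] mem=[0,0,19,0]
After op 10 (*): stack=[252,448] mem=[0,0,19,0]
After op 11 (*): stack=[112896] mem=[0,0,19,0]
After op 12 (pop): stack=[empty] mem=[0,0,19,0]
After op 13 (push 13): stack=[13] mem=[0,0,19,0]
After op 14 (push 8): stack=[13,8] mem=[0,0,19,0]
After op 15 (STO M3): stack=[13] mem=[0,0,19,8]
After op 16 (dup): stack=[13,13] mem=[0,0,19,8]
After op 17 (STO M1): stack=[13] mem=[0,13,19,8]
After op 18 (dup): stack=[13,13] mem=[0,13,19,8]
After op 19 (RCL M2): stack=[13,13,19] mem=[0,13,19,8]

Answer: 0 13 19 8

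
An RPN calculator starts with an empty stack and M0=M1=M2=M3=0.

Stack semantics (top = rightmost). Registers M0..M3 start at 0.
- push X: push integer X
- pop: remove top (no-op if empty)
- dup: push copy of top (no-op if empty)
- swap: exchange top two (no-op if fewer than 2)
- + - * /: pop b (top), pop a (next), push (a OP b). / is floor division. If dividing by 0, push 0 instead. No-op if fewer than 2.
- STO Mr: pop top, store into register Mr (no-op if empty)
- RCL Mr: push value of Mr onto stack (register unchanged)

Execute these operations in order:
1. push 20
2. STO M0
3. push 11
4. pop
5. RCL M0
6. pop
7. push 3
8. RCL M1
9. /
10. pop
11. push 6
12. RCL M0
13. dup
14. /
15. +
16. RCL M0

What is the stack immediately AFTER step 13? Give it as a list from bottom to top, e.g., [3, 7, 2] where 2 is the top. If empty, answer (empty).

After op 1 (push 20): stack=[20] mem=[0,0,0,0]
After op 2 (STO M0): stack=[empty] mem=[20,0,0,0]
After op 3 (push 11): stack=[11] mem=[20,0,0,0]
After op 4 (pop): stack=[empty] mem=[20,0,0,0]
After op 5 (RCL M0): stack=[20] mem=[20,0,0,0]
After op 6 (pop): stack=[empty] mem=[20,0,0,0]
After op 7 (push 3): stack=[3] mem=[20,0,0,0]
After op 8 (RCL M1): stack=[3,0] mem=[20,0,0,0]
After op 9 (/): stack=[0] mem=[20,0,0,0]
After op 10 (pop): stack=[empty] mem=[20,0,0,0]
After op 11 (push 6): stack=[6] mem=[20,0,0,0]
After op 12 (RCL M0): stack=[6,20] mem=[20,0,0,0]
After op 13 (dup): stack=[6,20,20] mem=[20,0,0,0]

[6, 20, 20]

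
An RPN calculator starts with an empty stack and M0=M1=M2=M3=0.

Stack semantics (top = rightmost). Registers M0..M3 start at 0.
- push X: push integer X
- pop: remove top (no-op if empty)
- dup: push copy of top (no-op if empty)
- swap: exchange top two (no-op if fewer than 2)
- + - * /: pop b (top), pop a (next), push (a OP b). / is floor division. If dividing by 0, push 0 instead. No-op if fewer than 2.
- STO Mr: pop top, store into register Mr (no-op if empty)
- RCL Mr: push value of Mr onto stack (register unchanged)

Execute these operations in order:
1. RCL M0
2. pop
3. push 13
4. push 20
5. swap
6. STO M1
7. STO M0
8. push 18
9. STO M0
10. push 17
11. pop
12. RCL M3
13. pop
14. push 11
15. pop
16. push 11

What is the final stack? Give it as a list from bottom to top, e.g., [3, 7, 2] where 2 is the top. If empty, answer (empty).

After op 1 (RCL M0): stack=[0] mem=[0,0,0,0]
After op 2 (pop): stack=[empty] mem=[0,0,0,0]
After op 3 (push 13): stack=[13] mem=[0,0,0,0]
After op 4 (push 20): stack=[13,20] mem=[0,0,0,0]
After op 5 (swap): stack=[20,13] mem=[0,0,0,0]
After op 6 (STO M1): stack=[20] mem=[0,13,0,0]
After op 7 (STO M0): stack=[empty] mem=[20,13,0,0]
After op 8 (push 18): stack=[18] mem=[20,13,0,0]
After op 9 (STO M0): stack=[empty] mem=[18,13,0,0]
After op 10 (push 17): stack=[17] mem=[18,13,0,0]
After op 11 (pop): stack=[empty] mem=[18,13,0,0]
After op 12 (RCL M3): stack=[0] mem=[18,13,0,0]
After op 13 (pop): stack=[empty] mem=[18,13,0,0]
After op 14 (push 11): stack=[11] mem=[18,13,0,0]
After op 15 (pop): stack=[empty] mem=[18,13,0,0]
After op 16 (push 11): stack=[11] mem=[18,13,0,0]

Answer: [11]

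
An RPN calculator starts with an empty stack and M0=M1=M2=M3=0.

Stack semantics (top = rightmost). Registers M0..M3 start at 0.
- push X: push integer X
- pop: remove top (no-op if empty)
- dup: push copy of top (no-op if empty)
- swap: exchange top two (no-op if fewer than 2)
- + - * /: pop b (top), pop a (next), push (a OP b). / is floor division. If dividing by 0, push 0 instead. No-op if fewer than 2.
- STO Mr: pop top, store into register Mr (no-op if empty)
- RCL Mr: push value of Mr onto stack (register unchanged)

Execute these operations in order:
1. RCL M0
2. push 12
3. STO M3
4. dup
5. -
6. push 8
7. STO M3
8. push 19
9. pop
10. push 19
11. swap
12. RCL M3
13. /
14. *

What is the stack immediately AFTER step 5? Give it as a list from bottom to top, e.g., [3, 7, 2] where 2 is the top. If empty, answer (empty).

After op 1 (RCL M0): stack=[0] mem=[0,0,0,0]
After op 2 (push 12): stack=[0,12] mem=[0,0,0,0]
After op 3 (STO M3): stack=[0] mem=[0,0,0,12]
After op 4 (dup): stack=[0,0] mem=[0,0,0,12]
After op 5 (-): stack=[0] mem=[0,0,0,12]

[0]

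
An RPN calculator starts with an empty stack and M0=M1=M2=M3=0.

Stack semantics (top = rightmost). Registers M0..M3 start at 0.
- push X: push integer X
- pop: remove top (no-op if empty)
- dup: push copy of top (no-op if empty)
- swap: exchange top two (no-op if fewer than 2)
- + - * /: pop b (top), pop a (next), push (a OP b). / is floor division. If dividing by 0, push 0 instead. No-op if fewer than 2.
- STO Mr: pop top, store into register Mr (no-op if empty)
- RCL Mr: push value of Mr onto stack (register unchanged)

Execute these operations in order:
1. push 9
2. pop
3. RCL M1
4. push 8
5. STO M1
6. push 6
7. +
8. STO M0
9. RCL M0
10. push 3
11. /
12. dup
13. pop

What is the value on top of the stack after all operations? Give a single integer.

After op 1 (push 9): stack=[9] mem=[0,0,0,0]
After op 2 (pop): stack=[empty] mem=[0,0,0,0]
After op 3 (RCL M1): stack=[0] mem=[0,0,0,0]
After op 4 (push 8): stack=[0,8] mem=[0,0,0,0]
After op 5 (STO M1): stack=[0] mem=[0,8,0,0]
After op 6 (push 6): stack=[0,6] mem=[0,8,0,0]
After op 7 (+): stack=[6] mem=[0,8,0,0]
After op 8 (STO M0): stack=[empty] mem=[6,8,0,0]
After op 9 (RCL M0): stack=[6] mem=[6,8,0,0]
After op 10 (push 3): stack=[6,3] mem=[6,8,0,0]
After op 11 (/): stack=[2] mem=[6,8,0,0]
After op 12 (dup): stack=[2,2] mem=[6,8,0,0]
After op 13 (pop): stack=[2] mem=[6,8,0,0]

Answer: 2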